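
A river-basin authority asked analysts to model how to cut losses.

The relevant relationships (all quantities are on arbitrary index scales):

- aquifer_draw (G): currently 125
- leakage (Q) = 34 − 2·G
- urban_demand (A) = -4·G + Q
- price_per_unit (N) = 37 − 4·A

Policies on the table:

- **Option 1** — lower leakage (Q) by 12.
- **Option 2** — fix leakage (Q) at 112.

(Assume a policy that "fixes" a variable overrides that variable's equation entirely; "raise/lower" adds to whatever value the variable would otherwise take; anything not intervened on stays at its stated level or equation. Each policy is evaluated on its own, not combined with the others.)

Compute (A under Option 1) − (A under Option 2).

-340

Option 1 (Q − 12):
  G = 125
  Q = 34 − 2·125 (−12 from intervention) = -228
  A = 0 − 4·125 + (-228) = -728
Option 2 (Q := 112):
  G = 125
  Q = 112
  A = 0 − 4·125 + 112 = -388
A: -728 − (-388) = -340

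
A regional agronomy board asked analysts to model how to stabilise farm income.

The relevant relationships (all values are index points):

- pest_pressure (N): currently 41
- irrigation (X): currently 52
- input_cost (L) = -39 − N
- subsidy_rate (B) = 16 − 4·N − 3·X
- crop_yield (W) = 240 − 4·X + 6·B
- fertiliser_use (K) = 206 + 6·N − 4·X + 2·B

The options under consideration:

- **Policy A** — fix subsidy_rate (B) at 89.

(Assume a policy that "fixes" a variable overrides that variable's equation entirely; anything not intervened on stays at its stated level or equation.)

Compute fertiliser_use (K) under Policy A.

422

Policy A (B := 89):
  N = 41
  X = 52
  B = 89
  K = 206 + 6·41 − 4·52 + 2·89 = 422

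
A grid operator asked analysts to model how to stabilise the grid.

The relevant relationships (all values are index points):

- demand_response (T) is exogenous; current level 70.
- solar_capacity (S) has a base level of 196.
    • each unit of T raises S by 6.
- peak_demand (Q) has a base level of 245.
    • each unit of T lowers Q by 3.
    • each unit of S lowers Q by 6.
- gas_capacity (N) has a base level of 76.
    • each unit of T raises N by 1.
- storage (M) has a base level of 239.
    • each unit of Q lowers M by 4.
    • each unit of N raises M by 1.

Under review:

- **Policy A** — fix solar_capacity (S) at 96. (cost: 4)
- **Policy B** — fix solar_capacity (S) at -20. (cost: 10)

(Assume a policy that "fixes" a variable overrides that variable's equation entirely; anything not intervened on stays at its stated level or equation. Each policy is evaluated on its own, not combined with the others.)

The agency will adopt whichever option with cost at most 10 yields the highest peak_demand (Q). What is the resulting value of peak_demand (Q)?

155

Policy A (S := 96):
  T = 70
  S = 96
  Q = 245 − 3·70 − 6·96 = -541
Policy B (S := -20):
  T = 70
  S = -20
  Q = 245 − 3·70 − 6·(-20) = 155
Comparing — Policy A: Q=-541, Policy B: Q=155. Highest is 155 (Policy B).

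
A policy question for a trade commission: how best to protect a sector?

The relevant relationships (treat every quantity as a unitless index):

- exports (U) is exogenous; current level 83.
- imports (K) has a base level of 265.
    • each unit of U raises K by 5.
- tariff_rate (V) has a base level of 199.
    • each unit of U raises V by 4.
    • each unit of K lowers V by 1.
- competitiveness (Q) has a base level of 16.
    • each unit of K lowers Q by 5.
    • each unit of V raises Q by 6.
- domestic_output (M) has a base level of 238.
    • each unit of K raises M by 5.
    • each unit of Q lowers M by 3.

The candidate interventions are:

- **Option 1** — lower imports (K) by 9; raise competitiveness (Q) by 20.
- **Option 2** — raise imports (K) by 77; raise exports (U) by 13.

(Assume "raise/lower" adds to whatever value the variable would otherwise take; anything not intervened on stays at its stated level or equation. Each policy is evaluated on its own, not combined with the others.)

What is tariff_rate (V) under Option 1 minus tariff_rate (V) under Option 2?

99

Option 1 (K − 9, Q + 20):
  U = 83
  K = 265 + 5·83 (−9 from intervention) = 671
  V = 199 + 4·83 − 671 = -140
Option 2 (K + 77, U + 13):
  U = 83 + 13 = 96
  K = 265 + 5·96 (+77 from intervention) = 822
  V = 199 + 4·96 − 822 = -239
V: -140 − (-239) = 99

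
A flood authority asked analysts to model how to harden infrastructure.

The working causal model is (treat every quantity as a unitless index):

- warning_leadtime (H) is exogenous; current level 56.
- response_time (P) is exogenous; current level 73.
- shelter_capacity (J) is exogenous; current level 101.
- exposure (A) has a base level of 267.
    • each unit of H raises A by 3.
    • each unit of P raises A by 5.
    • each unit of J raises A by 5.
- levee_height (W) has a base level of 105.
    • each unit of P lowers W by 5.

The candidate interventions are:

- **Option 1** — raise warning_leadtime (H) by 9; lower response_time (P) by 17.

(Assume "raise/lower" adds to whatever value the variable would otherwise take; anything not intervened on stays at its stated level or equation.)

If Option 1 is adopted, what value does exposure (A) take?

1247

Option 1 (H + 9, P − 17):
  H = 56 + 9 = 65
  P = 73 − 17 = 56
  J = 101
  A = 267 + 3·65 + 5·56 + 5·101 = 1247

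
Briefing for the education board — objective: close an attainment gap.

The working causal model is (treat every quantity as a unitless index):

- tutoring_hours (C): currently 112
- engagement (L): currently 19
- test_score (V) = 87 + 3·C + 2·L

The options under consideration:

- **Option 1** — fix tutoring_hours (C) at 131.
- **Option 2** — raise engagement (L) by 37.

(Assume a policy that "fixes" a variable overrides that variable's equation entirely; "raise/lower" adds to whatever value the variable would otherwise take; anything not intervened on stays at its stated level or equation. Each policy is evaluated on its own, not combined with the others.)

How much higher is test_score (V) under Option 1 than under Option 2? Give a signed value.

-17

Option 1 (C := 131):
  C = 131
  L = 19
  V = 87 + 3·131 + 2·19 = 518
Option 2 (L + 37):
  C = 112
  L = 19 + 37 = 56
  V = 87 + 3·112 + 2·56 = 535
V: 518 − 535 = -17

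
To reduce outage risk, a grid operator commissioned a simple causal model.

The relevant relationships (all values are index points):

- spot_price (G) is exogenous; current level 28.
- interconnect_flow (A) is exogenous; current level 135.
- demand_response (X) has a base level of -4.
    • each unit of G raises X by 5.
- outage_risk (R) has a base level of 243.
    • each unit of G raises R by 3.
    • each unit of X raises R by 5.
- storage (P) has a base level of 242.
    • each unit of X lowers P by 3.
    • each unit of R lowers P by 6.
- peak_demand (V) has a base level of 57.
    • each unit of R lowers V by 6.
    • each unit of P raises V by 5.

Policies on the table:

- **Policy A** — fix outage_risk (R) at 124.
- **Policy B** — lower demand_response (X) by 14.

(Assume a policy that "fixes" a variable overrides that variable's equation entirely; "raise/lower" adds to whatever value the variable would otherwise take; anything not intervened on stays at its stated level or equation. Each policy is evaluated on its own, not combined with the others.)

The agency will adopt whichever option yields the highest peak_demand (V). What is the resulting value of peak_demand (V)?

-5237

Policy A (R := 124):
  G = 28
  X = -4 + 5·28 = 136
  R = 124
  P = 242 − 3·136 − 6·124 = -910
  V = 57 − 6·124 + 5·(-910) = -5237
Policy B (X − 14):
  G = 28
  X = -4 + 5·28 (−14 from intervention) = 122
  R = 243 + 3·28 + 5·122 = 937
  P = 242 − 3·122 − 6·937 = -5746
  V = 57 − 6·937 + 5·(-5746) = -34295
Comparing — Policy A: V=-5237, Policy B: V=-34295. Highest is -5237 (Policy A).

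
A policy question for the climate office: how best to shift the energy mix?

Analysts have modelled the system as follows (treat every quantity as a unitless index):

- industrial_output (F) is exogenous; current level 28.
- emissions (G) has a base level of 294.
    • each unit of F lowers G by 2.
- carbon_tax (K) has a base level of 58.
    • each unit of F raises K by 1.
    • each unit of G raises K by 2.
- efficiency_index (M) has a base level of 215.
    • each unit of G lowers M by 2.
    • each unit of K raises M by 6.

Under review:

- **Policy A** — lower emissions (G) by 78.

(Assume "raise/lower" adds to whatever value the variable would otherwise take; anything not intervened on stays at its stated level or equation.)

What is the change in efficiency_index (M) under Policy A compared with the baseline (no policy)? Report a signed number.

Baseline:
  F = 28
  G = 294 − 2·28 = 238
  K = 58 + 28 + 2·238 = 562
  M = 215 − 2·238 + 6·562 = 3111
Policy A (G − 78):
  F = 28
  G = 294 − 2·28 (−78 from intervention) = 160
  K = 58 + 28 + 2·160 = 406
  M = 215 − 2·160 + 6·406 = 2331
Change in M: 2331 − 3111 = -780

-780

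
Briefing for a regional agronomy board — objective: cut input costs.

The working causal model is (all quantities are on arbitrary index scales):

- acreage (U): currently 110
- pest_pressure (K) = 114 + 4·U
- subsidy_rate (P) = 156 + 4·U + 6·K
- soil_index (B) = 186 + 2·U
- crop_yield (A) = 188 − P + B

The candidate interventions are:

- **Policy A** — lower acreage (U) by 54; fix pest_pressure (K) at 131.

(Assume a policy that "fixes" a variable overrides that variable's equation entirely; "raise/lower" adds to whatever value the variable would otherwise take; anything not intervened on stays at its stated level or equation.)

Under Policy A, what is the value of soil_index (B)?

Policy A (U − 54, K := 131):
  U = 110 − 54 = 56
  B = 186 + 2·56 = 298

298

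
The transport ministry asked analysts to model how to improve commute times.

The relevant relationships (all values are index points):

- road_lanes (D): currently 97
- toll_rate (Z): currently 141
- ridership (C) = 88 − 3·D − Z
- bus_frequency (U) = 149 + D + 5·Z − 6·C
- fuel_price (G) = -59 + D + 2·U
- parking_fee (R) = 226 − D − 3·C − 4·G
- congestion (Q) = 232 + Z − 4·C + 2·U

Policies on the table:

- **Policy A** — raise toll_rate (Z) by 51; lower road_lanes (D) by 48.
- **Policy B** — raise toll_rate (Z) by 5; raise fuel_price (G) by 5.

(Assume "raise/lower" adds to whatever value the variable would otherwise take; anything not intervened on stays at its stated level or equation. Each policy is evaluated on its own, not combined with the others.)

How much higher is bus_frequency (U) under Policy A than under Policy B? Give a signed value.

Policy A (Z + 51, D − 48):
  D = 97 − 48 = 49
  Z = 141 + 51 = 192
  C = 88 − 3·49 − 192 = -251
  U = 149 + 49 + 5·192 − 6·(-251) = 2664
Policy B (Z + 5, G + 5):
  D = 97
  Z = 141 + 5 = 146
  C = 88 − 3·97 − 146 = -349
  U = 149 + 97 + 5·146 − 6·(-349) = 3070
U: 2664 − 3070 = -406

-406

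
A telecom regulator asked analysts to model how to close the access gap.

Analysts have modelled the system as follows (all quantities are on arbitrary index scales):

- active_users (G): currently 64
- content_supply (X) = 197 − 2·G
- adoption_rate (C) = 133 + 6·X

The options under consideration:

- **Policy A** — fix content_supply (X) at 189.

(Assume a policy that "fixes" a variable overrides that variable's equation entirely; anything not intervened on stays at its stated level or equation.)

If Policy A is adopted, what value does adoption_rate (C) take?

Policy A (X := 189):
  G = 64
  X = 189
  C = 133 + 6·189 = 1267

1267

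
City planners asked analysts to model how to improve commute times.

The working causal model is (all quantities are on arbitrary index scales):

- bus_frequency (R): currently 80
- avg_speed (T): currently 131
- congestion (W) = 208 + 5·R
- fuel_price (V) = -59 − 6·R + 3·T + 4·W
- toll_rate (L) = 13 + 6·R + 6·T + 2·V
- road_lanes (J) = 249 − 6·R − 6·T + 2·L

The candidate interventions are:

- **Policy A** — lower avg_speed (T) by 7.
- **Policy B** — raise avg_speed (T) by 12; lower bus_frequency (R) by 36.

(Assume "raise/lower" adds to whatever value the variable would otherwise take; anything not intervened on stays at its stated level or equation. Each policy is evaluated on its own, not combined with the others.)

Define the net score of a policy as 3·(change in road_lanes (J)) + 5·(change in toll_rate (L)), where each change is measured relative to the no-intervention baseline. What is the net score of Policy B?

Baseline:
  R = 80
  T = 131
  W = 208 + 5·80 = 608
  V = -59 − 6·80 + 3·131 + 4·608 = 2286
  L = 13 + 6·80 + 6·131 + 2·2286 = 5851
  J = 249 − 6·80 − 6·131 + 2·5851 = 10685
Policy B (T + 12, R − 36):
  R = 80 − 36 = 44
  T = 131 + 12 = 143
  W = 208 + 5·44 = 428
  V = -59 − 6·44 + 3·143 + 4·428 = 1818
  L = 13 + 6·44 + 6·143 + 2·1818 = 4771
  J = 249 − 6·44 − 6·143 + 2·4771 = 8669
ΔJ = 8669 − 10685 = -2016; ΔL = 4771 − 5851 = -1080
Score = 3·(-2016) + 5·(-1080) = -11448

-11448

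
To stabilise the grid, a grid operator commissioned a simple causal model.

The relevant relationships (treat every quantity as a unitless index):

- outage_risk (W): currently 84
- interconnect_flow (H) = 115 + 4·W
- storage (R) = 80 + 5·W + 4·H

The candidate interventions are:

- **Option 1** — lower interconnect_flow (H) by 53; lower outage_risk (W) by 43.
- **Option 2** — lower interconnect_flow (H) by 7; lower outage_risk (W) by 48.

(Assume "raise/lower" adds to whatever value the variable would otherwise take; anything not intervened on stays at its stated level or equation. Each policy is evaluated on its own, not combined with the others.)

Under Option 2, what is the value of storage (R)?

1268

Option 2 (H − 7, W − 48):
  W = 84 − 48 = 36
  H = 115 + 4·36 (−7 from intervention) = 252
  R = 80 + 5·36 + 4·252 = 1268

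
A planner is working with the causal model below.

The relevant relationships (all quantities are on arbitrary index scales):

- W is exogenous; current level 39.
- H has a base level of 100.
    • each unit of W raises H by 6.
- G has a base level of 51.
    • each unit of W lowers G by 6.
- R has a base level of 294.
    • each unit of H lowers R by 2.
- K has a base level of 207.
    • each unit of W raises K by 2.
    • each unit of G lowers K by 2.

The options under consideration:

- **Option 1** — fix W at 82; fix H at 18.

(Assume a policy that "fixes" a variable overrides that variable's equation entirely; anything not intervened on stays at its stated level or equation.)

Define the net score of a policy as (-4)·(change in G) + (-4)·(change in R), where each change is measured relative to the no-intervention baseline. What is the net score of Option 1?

-1496

Baseline:
  W = 39
  H = 100 + 6·39 = 334
  G = 51 − 6·39 = -183
  R = 294 − 2·334 = -374
Option 1 (W := 82, H := 18):
  W = 82
  H = 18
  G = 51 − 6·82 = -441
  R = 294 − 2·18 = 258
ΔG = -441 − (-183) = -258; ΔR = 258 − (-374) = 632
Score = (-4)·(-258) + (-4)·632 = -1496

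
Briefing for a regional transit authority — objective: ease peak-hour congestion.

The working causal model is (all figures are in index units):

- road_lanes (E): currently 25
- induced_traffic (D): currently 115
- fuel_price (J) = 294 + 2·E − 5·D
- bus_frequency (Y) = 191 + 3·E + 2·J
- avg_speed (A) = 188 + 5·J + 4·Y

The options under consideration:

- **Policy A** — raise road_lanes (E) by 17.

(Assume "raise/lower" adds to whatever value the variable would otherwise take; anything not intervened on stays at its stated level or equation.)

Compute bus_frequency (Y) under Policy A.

-77

Policy A (E + 17):
  E = 25 + 17 = 42
  D = 115
  J = 294 + 2·42 − 5·115 = -197
  Y = 191 + 3·42 + 2·(-197) = -77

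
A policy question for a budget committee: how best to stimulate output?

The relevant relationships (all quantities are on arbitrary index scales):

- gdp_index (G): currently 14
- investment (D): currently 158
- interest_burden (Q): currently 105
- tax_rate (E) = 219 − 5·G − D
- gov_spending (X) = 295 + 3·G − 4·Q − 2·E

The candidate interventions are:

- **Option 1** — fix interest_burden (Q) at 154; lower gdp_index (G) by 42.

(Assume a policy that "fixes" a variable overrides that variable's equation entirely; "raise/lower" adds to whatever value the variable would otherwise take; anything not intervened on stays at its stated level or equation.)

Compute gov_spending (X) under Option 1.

Option 1 (Q := 154, G − 42):
  G = 14 − 42 = -28
  D = 158
  Q = 154
  E = 219 − 5·(-28) − 158 = 201
  X = 295 + 3·(-28) − 4·154 − 2·201 = -807

-807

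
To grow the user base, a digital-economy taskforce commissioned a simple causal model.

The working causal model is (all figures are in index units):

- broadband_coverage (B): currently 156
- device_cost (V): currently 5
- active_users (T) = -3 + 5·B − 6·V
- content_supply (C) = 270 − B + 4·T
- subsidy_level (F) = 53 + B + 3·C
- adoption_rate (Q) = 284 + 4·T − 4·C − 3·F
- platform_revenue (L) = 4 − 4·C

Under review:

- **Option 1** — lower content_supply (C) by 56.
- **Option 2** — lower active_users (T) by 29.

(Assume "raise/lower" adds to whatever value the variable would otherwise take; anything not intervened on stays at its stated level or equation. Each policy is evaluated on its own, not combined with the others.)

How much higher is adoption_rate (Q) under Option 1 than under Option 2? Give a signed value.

-664

Option 1 (C − 56):
  B = 156
  V = 5
  T = -3 + 5·156 − 6·5 = 747
  C = 270 − 156 + 4·747 (−56 from intervention) = 3046
  F = 53 + 156 + 3·3046 = 9347
  Q = 284 + 4·747 − 4·3046 − 3·9347 = -36953
Option 2 (T − 29):
  B = 156
  V = 5
  T = -3 + 5·156 − 6·5 (−29 from intervention) = 718
  C = 270 − 156 + 4·718 = 2986
  F = 53 + 156 + 3·2986 = 9167
  Q = 284 + 4·718 − 4·2986 − 3·9167 = -36289
Q: -36953 − (-36289) = -664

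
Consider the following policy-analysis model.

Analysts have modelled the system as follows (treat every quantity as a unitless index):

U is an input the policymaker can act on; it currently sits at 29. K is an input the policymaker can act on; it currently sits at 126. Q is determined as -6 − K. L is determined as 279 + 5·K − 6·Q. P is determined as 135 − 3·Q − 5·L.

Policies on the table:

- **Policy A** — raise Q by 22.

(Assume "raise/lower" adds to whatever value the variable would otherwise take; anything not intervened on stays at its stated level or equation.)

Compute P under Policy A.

Policy A (Q + 22):
  K = 126
  Q = -6 − 126 (+22 from intervention) = -110
  L = 279 + 5·126 − 6·(-110) = 1569
  P = 135 − 3·(-110) − 5·1569 = -7380

-7380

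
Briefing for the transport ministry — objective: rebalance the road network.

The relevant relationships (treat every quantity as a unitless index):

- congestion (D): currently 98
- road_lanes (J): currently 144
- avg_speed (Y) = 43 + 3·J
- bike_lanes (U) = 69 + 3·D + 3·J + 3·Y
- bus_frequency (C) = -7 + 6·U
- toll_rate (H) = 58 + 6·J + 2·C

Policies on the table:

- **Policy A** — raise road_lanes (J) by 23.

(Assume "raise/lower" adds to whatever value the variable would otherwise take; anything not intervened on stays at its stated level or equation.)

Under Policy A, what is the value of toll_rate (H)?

Policy A (J + 23):
  D = 98
  J = 144 + 23 = 167
  Y = 43 + 3·167 = 544
  U = 69 + 3·98 + 3·167 + 3·544 = 2496
  C = -7 + 6·2496 = 14969
  H = 58 + 6·167 + 2·14969 = 30998

30998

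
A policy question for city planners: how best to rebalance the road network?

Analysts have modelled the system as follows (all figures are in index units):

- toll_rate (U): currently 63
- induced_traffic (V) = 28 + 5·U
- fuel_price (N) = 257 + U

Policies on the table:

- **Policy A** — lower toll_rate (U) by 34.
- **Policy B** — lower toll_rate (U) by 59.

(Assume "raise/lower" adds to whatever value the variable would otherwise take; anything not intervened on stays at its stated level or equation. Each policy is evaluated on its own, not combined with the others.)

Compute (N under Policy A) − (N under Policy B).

Policy A (U − 34):
  U = 63 − 34 = 29
  N = 257 + 29 = 286
Policy B (U − 59):
  U = 63 − 59 = 4
  N = 257 + 4 = 261
N: 286 − 261 = 25

25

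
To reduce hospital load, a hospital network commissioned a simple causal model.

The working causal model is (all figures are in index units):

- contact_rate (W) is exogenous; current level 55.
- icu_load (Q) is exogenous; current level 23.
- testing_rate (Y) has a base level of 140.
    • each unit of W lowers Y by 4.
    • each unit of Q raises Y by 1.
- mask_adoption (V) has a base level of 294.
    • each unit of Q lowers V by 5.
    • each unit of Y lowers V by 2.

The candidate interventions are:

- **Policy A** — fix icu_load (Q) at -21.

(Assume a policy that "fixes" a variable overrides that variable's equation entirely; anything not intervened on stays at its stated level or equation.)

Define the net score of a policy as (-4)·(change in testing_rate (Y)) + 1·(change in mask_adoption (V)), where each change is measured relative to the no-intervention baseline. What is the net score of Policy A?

484

Baseline:
  W = 55
  Q = 23
  Y = 140 − 4·55 + 23 = -57
  V = 294 − 5·23 − 2·(-57) = 293
Policy A (Q := -21):
  W = 55
  Q = -21
  Y = 140 − 4·55 + (-21) = -101
  V = 294 − 5·(-21) − 2·(-101) = 601
ΔY = -101 − (-57) = -44; ΔV = 601 − 293 = 308
Score = (-4)·(-44) + 1·308 = 484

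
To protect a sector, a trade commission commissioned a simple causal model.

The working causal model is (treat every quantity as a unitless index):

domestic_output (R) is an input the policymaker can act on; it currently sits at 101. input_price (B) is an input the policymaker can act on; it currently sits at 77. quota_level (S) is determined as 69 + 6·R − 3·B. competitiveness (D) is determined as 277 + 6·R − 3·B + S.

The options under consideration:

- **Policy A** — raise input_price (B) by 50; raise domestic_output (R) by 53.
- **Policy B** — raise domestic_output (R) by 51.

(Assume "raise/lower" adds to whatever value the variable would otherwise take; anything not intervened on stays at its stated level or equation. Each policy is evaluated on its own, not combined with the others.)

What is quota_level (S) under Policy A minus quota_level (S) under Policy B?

-138

Policy A (B + 50, R + 53):
  R = 101 + 53 = 154
  B = 77 + 50 = 127
  S = 69 + 6·154 − 3·127 = 612
Policy B (R + 51):
  R = 101 + 51 = 152
  B = 77
  S = 69 + 6·152 − 3·77 = 750
S: 612 − 750 = -138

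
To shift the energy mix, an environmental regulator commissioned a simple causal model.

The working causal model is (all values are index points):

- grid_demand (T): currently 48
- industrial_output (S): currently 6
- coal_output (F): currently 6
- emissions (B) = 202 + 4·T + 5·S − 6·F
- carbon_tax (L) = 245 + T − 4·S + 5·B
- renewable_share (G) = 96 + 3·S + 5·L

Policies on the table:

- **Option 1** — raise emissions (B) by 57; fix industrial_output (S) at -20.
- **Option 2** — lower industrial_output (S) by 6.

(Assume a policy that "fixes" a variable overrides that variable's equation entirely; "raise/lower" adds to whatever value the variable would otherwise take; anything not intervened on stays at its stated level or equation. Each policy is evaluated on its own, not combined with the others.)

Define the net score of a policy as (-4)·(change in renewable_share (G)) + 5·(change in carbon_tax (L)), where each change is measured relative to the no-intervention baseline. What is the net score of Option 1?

Baseline:
  T = 48
  S = 6
  F = 6
  B = 202 + 4·48 + 5·6 − 6·6 = 388
  L = 245 + 48 − 4·6 + 5·388 = 2209
  G = 96 + 3·6 + 5·2209 = 11159
Option 1 (B + 57, S := -20):
  T = 48
  S = -20
  F = 6
  B = 202 + 4·48 + 5·(-20) − 6·6 (+57 from intervention) = 315
  L = 245 + 48 − 4·(-20) + 5·315 = 1948
  G = 96 + 3·(-20) + 5·1948 = 9776
ΔG = 9776 − 11159 = -1383; ΔL = 1948 − 2209 = -261
Score = (-4)·(-1383) + 5·(-261) = 4227

4227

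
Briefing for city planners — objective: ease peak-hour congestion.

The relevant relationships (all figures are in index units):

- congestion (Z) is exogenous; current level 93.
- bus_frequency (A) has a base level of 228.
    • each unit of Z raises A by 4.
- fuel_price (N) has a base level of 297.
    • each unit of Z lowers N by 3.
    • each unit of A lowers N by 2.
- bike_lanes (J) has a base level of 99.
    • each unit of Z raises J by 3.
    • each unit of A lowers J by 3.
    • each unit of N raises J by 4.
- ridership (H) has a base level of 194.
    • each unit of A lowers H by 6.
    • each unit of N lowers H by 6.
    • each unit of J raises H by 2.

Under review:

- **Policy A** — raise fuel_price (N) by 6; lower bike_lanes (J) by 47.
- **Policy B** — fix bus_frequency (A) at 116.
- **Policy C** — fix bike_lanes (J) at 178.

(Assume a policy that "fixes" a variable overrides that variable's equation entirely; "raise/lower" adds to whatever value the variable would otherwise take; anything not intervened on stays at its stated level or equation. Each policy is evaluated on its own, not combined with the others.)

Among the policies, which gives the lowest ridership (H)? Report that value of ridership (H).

-8696

Policy A (N + 6, J − 47):
  Z = 93
  A = 228 + 4·93 = 600
  N = 297 − 3·93 − 2·600 (+6 from intervention) = -1176
  J = 99 + 3·93 − 3·600 + 4·(-1176) (−47 from intervention) = -6173
  H = 194 − 6·600 − 6·(-1176) + 2·(-6173) = -8696
Policy B (A := 116):
  Z = 93
  A = 116
  N = 297 − 3·93 − 2·116 = -214
  J = 99 + 3·93 − 3·116 + 4·(-214) = -826
  H = 194 − 6·116 − 6·(-214) + 2·(-826) = -870
Policy C (J := 178):
  Z = 93
  A = 228 + 4·93 = 600
  N = 297 − 3·93 − 2·600 = -1182
  J = 178
  H = 194 − 6·600 − 6·(-1182) + 2·178 = 4042
Comparing — Policy A: H=-8696, Policy B: H=-870, Policy C: H=4042. Lowest is -8696 (Policy A).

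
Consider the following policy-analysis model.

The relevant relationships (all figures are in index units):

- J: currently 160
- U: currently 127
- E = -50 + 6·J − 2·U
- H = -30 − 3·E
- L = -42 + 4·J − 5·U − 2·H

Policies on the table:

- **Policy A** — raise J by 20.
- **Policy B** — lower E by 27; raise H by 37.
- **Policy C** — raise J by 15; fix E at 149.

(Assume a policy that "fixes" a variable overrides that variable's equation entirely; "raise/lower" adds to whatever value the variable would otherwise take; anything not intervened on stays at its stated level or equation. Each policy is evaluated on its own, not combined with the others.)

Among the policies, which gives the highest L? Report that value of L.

4759

Policy A (J + 20):
  J = 160 + 20 = 180
  U = 127
  E = -50 + 6·180 − 2·127 = 776
  H = -30 − 3·776 = -2358
  L = -42 + 4·180 − 5·127 − 2·(-2358) = 4759
Policy B (E − 27, H + 37):
  J = 160
  U = 127
  E = -50 + 6·160 − 2·127 (−27 from intervention) = 629
  H = -30 − 3·629 (+37 from intervention) = -1880
  L = -42 + 4·160 − 5·127 − 2·(-1880) = 3723
Policy C (J + 15, E := 149):
  J = 160 + 15 = 175
  U = 127
  E = 149
  H = -30 − 3·149 = -477
  L = -42 + 4·175 − 5·127 − 2·(-477) = 977
Comparing — Policy A: L=4759, Policy B: L=3723, Policy C: L=977. Highest is 4759 (Policy A).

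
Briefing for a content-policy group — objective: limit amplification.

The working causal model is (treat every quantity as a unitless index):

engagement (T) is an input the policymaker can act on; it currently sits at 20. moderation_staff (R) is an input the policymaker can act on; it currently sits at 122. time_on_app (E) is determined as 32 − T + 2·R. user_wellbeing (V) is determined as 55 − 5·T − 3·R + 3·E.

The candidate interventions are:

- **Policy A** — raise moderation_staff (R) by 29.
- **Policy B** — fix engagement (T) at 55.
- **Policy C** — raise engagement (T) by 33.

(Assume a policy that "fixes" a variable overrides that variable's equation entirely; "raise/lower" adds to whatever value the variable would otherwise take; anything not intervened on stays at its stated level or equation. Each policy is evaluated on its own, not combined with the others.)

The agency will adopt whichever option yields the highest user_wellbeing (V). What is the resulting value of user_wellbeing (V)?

444

Policy A (R + 29):
  T = 20
  R = 122 + 29 = 151
  E = 32 − 20 + 2·151 = 314
  V = 55 − 5·20 − 3·151 + 3·314 = 444
Policy B (T := 55):
  T = 55
  R = 122
  E = 32 − 55 + 2·122 = 221
  V = 55 − 5·55 − 3·122 + 3·221 = 77
Policy C (T + 33):
  T = 20 + 33 = 53
  R = 122
  E = 32 − 53 + 2·122 = 223
  V = 55 − 5·53 − 3·122 + 3·223 = 93
Comparing — Policy A: V=444, Policy B: V=77, Policy C: V=93. Highest is 444 (Policy A).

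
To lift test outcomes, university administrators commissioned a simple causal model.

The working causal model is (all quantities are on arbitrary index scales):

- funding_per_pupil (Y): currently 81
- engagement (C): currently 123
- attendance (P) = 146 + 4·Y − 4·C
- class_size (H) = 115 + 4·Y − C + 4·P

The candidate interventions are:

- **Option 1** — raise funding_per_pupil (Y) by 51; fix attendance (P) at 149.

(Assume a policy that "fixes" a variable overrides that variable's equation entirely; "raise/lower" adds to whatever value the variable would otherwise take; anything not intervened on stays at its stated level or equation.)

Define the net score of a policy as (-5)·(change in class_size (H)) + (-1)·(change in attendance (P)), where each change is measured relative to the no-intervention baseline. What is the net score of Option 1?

-4611

Baseline:
  Y = 81
  C = 123
  P = 146 + 4·81 − 4·123 = -22
  H = 115 + 4·81 − 123 + 4·(-22) = 228
Option 1 (Y + 51, P := 149):
  Y = 81 + 51 = 132
  C = 123
  P = 149
  H = 115 + 4·132 − 123 + 4·149 = 1116
ΔH = 1116 − 228 = 888; ΔP = 149 − (-22) = 171
Score = (-5)·888 + (-1)·171 = -4611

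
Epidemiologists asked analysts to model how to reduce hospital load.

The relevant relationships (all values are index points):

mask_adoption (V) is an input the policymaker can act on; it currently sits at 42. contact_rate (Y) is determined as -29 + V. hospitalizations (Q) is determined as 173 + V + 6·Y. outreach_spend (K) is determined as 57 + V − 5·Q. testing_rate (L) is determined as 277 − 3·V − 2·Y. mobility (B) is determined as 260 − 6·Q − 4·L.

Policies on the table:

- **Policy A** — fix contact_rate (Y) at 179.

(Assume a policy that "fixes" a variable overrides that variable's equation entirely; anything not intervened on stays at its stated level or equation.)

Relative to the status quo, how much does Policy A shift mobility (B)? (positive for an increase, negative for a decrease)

-4648

Baseline:
  V = 42
  Y = -29 + 42 = 13
  Q = 173 + 42 + 6·13 = 293
  L = 277 − 3·42 − 2·13 = 125
  B = 260 − 6·293 − 4·125 = -1998
Policy A (Y := 179):
  V = 42
  Y = 179
  Q = 173 + 42 + 6·179 = 1289
  L = 277 − 3·42 − 2·179 = -207
  B = 260 − 6·1289 − 4·(-207) = -6646
Change in B: -6646 − (-1998) = -4648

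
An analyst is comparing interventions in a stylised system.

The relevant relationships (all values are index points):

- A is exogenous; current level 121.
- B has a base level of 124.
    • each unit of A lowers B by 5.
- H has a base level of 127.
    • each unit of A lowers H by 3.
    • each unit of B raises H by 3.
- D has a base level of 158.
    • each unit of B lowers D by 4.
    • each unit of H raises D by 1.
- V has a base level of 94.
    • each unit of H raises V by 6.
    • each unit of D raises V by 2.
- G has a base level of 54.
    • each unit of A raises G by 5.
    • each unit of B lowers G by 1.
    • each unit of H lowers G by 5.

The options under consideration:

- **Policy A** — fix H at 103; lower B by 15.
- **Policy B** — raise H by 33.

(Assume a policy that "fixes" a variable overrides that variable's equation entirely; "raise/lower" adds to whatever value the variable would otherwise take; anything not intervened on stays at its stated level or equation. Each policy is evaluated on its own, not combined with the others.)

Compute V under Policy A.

5202

Policy A (H := 103, B − 15):
  A = 121
  B = 124 − 5·121 (−15 from intervention) = -496
  H = 103
  D = 158 − 4·(-496) + 103 = 2245
  V = 94 + 6·103 + 2·2245 = 5202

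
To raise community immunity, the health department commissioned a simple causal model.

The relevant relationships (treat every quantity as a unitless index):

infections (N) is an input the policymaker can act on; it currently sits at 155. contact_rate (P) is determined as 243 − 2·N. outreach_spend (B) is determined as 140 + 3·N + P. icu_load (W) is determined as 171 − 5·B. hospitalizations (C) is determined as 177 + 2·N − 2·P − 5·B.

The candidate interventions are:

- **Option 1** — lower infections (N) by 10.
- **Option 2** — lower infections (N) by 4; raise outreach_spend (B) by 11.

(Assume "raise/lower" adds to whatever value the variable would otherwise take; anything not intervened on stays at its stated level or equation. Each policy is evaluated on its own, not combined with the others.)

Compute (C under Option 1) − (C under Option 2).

49

Option 1 (N − 10):
  N = 155 − 10 = 145
  P = 243 − 2·145 = -47
  B = 140 + 3·145 + (-47) = 528
  C = 177 + 2·145 − 2·(-47) − 5·528 = -2079
Option 2 (N − 4, B + 11):
  N = 155 − 4 = 151
  P = 243 − 2·151 = -59
  B = 140 + 3·151 + (-59) (+11 from intervention) = 545
  C = 177 + 2·151 − 2·(-59) − 5·545 = -2128
C: -2079 − (-2128) = 49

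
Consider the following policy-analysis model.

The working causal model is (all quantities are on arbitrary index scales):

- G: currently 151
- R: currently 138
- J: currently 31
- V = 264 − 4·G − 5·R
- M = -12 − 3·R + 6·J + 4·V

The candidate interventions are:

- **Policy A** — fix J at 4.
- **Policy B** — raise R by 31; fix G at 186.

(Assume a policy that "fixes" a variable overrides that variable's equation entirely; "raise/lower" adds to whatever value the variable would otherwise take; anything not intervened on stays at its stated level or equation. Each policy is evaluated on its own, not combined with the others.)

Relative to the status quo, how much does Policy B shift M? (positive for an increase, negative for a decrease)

-1273

Baseline:
  G = 151
  R = 138
  J = 31
  V = 264 − 4·151 − 5·138 = -1030
  M = -12 − 3·138 + 6·31 + 4·(-1030) = -4360
Policy B (R + 31, G := 186):
  G = 186
  R = 138 + 31 = 169
  J = 31
  V = 264 − 4·186 − 5·169 = -1325
  M = -12 − 3·169 + 6·31 + 4·(-1325) = -5633
Change in M: -5633 − (-4360) = -1273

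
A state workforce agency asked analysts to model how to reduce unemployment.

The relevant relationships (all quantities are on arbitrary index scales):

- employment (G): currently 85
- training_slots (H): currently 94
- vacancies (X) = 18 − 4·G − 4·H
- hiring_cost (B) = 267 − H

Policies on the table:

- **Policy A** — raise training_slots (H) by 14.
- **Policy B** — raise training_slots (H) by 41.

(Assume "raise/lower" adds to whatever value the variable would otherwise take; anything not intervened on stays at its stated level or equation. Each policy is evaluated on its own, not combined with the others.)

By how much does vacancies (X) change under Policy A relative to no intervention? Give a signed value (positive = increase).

-56

Baseline:
  G = 85
  H = 94
  X = 18 − 4·85 − 4·94 = -698
Policy A (H + 14):
  G = 85
  H = 94 + 14 = 108
  X = 18 − 4·85 − 4·108 = -754
Change in X: -754 − (-698) = -56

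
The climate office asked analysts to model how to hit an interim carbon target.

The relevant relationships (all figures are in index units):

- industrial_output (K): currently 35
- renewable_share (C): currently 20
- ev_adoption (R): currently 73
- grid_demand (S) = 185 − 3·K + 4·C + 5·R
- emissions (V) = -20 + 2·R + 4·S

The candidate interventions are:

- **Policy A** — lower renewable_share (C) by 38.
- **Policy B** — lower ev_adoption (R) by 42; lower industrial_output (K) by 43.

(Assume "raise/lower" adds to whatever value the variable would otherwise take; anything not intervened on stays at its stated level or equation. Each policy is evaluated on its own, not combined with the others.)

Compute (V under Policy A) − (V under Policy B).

-200

Policy A (C − 38):
  K = 35
  C = 20 − 38 = -18
  R = 73
  S = 185 − 3·35 + 4·(-18) + 5·73 = 373
  V = -20 + 2·73 + 4·373 = 1618
Policy B (R − 42, K − 43):
  K = 35 − 43 = -8
  C = 20
  R = 73 − 42 = 31
  S = 185 − 3·(-8) + 4·20 + 5·31 = 444
  V = -20 + 2·31 + 4·444 = 1818
V: 1618 − 1818 = -200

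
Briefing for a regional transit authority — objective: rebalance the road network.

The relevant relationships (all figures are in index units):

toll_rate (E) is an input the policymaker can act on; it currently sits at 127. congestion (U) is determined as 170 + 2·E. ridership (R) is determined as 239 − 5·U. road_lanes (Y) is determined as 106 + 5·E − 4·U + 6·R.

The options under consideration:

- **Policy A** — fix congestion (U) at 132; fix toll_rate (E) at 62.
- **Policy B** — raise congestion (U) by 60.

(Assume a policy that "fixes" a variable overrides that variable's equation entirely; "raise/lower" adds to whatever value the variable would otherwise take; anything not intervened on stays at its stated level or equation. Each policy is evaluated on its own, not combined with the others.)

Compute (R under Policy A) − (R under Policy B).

Policy A (U := 132, E := 62):
  E = 62
  U = 132
  R = 239 − 5·132 = -421
Policy B (U + 60):
  E = 127
  U = 170 + 2·127 (+60 from intervention) = 484
  R = 239 − 5·484 = -2181
R: -421 − (-2181) = 1760

1760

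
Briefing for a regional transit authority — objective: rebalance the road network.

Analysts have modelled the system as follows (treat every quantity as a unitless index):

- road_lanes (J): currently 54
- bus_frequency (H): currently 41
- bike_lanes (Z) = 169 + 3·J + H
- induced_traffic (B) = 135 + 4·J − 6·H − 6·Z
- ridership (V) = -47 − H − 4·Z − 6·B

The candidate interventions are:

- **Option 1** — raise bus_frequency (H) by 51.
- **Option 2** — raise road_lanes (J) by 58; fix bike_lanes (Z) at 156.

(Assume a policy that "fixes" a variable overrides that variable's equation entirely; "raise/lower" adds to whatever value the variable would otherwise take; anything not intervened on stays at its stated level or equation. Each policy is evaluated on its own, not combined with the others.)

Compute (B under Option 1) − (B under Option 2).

Option 1 (H + 51):
  J = 54
  H = 41 + 51 = 92
  Z = 169 + 3·54 + 92 = 423
  B = 135 + 4·54 − 6·92 − 6·423 = -2739
Option 2 (J + 58, Z := 156):
  J = 54 + 58 = 112
  H = 41
  Z = 156
  B = 135 + 4·112 − 6·41 − 6·156 = -599
B: -2739 − (-599) = -2140

-2140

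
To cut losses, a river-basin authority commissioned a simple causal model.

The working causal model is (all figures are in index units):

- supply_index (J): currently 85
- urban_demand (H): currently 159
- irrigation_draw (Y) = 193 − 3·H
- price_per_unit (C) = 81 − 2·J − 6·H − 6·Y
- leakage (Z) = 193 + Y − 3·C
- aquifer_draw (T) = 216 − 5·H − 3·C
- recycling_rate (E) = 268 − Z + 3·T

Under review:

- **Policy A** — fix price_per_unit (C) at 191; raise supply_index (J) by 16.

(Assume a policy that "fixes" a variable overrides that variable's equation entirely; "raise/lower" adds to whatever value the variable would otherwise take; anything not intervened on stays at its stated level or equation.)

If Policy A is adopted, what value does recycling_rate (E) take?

Policy A (C := 191, J + 16):
  J = 85 + 16 = 101
  H = 159
  Y = 193 − 3·159 = -284
  C = 191
  Z = 193 + (-284) − 3·191 = -664
  T = 216 − 5·159 − 3·191 = -1152
  E = 268 − (-664) + 3·(-1152) = -2524

-2524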